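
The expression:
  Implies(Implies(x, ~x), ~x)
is always true.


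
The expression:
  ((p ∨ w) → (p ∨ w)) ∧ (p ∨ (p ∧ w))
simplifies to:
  p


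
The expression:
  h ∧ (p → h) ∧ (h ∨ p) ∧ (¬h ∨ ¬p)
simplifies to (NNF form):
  h ∧ ¬p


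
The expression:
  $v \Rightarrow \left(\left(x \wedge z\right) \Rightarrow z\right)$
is always true.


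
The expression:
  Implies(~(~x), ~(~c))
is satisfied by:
  {c: True, x: False}
  {x: False, c: False}
  {x: True, c: True}


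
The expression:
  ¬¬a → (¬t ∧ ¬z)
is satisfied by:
  {z: False, a: False, t: False}
  {t: True, z: False, a: False}
  {z: True, t: False, a: False}
  {t: True, z: True, a: False}
  {a: True, t: False, z: False}


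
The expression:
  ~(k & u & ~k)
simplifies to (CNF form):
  True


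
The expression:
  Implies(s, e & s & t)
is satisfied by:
  {e: True, t: True, s: False}
  {e: True, t: False, s: False}
  {t: True, e: False, s: False}
  {e: False, t: False, s: False}
  {e: True, s: True, t: True}


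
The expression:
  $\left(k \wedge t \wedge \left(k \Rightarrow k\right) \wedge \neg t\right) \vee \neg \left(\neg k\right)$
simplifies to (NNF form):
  $k$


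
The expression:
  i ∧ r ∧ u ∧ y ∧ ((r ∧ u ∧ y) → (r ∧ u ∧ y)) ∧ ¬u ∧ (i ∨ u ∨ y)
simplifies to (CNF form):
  False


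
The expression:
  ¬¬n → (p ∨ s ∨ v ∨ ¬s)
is always true.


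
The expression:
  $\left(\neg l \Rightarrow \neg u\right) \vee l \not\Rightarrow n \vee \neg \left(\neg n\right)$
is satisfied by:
  {n: True, l: True, u: False}
  {n: True, u: False, l: False}
  {l: True, u: False, n: False}
  {l: False, u: False, n: False}
  {n: True, l: True, u: True}
  {n: True, u: True, l: False}
  {l: True, u: True, n: False}


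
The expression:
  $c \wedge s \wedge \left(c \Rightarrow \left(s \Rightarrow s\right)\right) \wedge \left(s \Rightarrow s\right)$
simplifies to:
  $c \wedge s$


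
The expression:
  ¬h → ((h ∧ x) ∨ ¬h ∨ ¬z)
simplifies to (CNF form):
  True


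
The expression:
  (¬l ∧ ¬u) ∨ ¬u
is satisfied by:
  {u: False}


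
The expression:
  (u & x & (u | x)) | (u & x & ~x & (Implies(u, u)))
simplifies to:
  u & x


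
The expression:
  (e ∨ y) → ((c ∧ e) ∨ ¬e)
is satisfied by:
  {c: True, e: False}
  {e: False, c: False}
  {e: True, c: True}


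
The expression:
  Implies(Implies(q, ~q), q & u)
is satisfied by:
  {q: True}


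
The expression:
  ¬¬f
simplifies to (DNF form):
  f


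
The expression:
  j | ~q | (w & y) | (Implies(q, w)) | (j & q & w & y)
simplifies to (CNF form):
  j | w | ~q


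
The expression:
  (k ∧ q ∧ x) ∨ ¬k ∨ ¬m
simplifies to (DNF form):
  (q ∧ x) ∨ ¬k ∨ ¬m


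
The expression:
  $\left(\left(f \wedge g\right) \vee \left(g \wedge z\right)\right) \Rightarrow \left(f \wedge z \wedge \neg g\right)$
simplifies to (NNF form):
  $\left(\neg f \wedge \neg z\right) \vee \neg g$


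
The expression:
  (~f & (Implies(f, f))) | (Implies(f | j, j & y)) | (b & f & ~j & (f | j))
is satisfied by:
  {b: True, y: True, j: False, f: False}
  {b: True, y: False, j: False, f: False}
  {y: True, b: False, j: False, f: False}
  {b: False, y: False, j: False, f: False}
  {b: True, j: True, y: True, f: False}
  {b: True, j: True, y: False, f: False}
  {j: True, y: True, b: False, f: False}
  {j: True, y: False, b: False, f: False}
  {f: True, b: True, y: True, j: False}
  {f: True, b: True, y: False, j: False}
  {f: True, b: True, j: True, y: True}
  {f: True, j: True, y: True, b: False}


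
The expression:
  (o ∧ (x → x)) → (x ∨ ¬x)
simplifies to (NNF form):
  True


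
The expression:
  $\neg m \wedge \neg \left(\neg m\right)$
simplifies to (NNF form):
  $\text{False}$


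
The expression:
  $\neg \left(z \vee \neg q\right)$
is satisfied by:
  {q: True, z: False}


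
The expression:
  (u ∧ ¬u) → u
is always true.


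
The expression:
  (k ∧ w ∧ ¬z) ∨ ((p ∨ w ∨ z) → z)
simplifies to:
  z ∨ (k ∧ w) ∨ (¬p ∧ ¬w)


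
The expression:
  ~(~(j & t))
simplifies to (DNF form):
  j & t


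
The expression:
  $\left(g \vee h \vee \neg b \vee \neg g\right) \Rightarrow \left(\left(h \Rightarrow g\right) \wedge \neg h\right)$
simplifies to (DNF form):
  $\neg h$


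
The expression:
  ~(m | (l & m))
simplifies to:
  ~m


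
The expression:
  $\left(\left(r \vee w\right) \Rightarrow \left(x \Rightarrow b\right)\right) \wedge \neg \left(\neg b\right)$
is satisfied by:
  {b: True}


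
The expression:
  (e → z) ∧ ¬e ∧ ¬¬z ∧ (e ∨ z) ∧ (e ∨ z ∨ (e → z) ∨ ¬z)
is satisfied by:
  {z: True, e: False}


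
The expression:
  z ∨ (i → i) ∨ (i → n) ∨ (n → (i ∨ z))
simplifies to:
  True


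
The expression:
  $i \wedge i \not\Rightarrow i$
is never true.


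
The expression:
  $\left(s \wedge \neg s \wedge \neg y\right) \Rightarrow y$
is always true.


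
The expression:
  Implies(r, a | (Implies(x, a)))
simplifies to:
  a | ~r | ~x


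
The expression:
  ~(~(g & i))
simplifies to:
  g & i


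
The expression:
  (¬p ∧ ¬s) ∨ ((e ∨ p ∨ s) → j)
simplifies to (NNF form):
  j ∨ (¬p ∧ ¬s)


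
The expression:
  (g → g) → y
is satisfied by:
  {y: True}


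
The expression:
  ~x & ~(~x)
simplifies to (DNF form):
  False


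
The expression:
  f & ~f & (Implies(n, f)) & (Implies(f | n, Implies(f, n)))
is never true.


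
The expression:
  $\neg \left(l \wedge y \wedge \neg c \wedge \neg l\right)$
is always true.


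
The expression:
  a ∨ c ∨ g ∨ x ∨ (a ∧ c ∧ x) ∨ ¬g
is always true.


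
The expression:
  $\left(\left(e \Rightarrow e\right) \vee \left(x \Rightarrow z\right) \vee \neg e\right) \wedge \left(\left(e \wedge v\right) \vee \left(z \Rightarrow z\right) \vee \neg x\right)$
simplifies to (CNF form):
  $\text{True}$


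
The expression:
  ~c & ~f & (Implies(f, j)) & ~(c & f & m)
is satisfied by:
  {f: False, c: False}


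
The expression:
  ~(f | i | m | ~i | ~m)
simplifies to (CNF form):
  False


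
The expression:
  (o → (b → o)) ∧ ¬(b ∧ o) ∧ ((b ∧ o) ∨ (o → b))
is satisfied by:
  {o: False}


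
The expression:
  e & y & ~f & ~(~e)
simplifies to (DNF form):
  e & y & ~f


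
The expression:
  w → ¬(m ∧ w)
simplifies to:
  ¬m ∨ ¬w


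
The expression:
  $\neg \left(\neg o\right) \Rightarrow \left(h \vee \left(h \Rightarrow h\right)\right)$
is always true.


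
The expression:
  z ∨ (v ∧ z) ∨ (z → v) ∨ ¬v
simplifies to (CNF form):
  True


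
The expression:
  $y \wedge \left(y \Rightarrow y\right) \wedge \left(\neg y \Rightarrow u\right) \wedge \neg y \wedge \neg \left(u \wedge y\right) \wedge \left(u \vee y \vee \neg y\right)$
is never true.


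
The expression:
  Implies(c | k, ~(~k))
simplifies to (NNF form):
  k | ~c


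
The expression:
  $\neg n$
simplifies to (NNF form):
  $\neg n$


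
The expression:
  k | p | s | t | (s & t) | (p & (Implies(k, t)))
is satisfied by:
  {p: True, k: True, t: True, s: True}
  {p: True, k: True, t: True, s: False}
  {p: True, k: True, s: True, t: False}
  {p: True, k: True, s: False, t: False}
  {p: True, t: True, s: True, k: False}
  {p: True, t: True, s: False, k: False}
  {p: True, t: False, s: True, k: False}
  {p: True, t: False, s: False, k: False}
  {k: True, t: True, s: True, p: False}
  {k: True, t: True, s: False, p: False}
  {k: True, s: True, t: False, p: False}
  {k: True, s: False, t: False, p: False}
  {t: True, s: True, k: False, p: False}
  {t: True, k: False, s: False, p: False}
  {s: True, k: False, t: False, p: False}


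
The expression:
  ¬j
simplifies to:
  ¬j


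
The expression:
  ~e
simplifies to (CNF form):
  ~e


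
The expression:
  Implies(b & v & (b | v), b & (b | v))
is always true.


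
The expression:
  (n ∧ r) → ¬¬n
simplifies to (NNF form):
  True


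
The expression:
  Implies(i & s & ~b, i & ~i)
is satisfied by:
  {b: True, s: False, i: False}
  {s: False, i: False, b: False}
  {b: True, i: True, s: False}
  {i: True, s: False, b: False}
  {b: True, s: True, i: False}
  {s: True, b: False, i: False}
  {b: True, i: True, s: True}


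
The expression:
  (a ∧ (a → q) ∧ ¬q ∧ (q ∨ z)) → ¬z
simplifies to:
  True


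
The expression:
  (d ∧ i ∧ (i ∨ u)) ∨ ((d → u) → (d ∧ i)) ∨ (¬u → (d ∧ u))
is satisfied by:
  {d: True, u: True}
  {d: True, u: False}
  {u: True, d: False}


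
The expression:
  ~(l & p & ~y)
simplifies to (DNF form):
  y | ~l | ~p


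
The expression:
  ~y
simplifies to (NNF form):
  ~y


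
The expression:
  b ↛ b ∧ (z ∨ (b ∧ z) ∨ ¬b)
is never true.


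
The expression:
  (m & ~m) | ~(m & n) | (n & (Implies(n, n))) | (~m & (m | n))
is always true.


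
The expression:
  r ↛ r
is never true.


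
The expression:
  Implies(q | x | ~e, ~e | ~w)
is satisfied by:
  {q: False, w: False, e: False, x: False}
  {x: True, q: False, w: False, e: False}
  {q: True, x: False, w: False, e: False}
  {x: True, q: True, w: False, e: False}
  {e: True, x: False, q: False, w: False}
  {x: True, e: True, q: False, w: False}
  {e: True, q: True, x: False, w: False}
  {x: True, e: True, q: True, w: False}
  {w: True, e: False, q: False, x: False}
  {w: True, x: True, e: False, q: False}
  {w: True, q: True, e: False, x: False}
  {x: True, w: True, q: True, e: False}
  {w: True, e: True, x: False, q: False}


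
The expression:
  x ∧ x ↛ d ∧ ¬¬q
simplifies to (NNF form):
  q ∧ x ∧ ¬d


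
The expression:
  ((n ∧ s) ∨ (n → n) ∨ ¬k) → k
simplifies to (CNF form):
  k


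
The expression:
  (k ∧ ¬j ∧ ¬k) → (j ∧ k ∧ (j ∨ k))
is always true.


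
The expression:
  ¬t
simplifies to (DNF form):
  ¬t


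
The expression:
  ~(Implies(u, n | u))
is never true.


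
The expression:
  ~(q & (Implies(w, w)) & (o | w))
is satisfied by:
  {o: False, q: False, w: False}
  {w: True, o: False, q: False}
  {o: True, w: False, q: False}
  {w: True, o: True, q: False}
  {q: True, w: False, o: False}


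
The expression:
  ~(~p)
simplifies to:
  p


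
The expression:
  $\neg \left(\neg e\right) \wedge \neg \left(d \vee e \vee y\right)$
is never true.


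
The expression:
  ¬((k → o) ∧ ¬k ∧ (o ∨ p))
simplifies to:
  k ∨ (¬o ∧ ¬p)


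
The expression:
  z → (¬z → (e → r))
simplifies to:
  True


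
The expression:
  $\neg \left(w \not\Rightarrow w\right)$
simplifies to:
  $\text{True}$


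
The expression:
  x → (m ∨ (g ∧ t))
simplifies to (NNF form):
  m ∨ (g ∧ t) ∨ ¬x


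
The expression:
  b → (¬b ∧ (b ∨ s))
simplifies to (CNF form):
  ¬b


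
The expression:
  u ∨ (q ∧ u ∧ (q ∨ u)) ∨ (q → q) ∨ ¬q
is always true.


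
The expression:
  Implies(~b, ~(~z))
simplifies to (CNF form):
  b | z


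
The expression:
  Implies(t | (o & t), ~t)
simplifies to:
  ~t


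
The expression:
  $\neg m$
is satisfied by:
  {m: False}


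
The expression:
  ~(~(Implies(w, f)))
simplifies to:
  f | ~w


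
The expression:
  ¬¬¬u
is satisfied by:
  {u: False}


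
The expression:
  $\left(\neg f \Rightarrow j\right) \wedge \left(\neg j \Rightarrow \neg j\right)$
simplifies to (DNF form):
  $f \vee j$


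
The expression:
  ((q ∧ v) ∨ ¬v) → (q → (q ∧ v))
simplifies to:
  v ∨ ¬q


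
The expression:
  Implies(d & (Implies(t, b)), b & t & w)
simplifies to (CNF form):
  (t | ~d) & (t | w | ~d) & (t | ~b | ~d) & (w | ~b | ~d)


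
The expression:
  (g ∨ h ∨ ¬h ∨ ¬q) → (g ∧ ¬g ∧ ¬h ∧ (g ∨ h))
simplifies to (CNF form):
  False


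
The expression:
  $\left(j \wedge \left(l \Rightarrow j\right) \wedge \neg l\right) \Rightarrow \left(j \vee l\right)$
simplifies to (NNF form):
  $\text{True}$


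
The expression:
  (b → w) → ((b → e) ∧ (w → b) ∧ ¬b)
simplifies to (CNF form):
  ¬w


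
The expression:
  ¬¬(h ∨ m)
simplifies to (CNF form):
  h ∨ m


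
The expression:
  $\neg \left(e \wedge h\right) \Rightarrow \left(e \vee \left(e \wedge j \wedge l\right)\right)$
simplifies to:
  $e$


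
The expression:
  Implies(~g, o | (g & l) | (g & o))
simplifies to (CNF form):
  g | o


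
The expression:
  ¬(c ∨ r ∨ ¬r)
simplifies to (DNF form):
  False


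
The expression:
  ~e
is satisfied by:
  {e: False}


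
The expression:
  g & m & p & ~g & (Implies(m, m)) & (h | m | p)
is never true.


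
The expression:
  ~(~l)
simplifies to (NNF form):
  l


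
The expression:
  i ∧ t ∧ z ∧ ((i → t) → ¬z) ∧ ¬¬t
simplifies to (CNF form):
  False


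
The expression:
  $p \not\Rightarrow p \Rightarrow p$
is always true.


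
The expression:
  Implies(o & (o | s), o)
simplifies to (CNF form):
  True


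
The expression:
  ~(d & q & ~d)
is always true.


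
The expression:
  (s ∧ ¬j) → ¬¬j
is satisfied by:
  {j: True, s: False}
  {s: False, j: False}
  {s: True, j: True}


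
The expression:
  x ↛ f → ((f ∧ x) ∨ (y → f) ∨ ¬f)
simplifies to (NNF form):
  True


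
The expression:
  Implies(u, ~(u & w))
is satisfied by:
  {w: False, u: False}
  {u: True, w: False}
  {w: True, u: False}


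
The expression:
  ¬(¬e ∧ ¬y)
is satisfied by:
  {y: True, e: True}
  {y: True, e: False}
  {e: True, y: False}


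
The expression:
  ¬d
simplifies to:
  ¬d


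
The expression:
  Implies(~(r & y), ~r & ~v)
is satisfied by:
  {y: True, v: False, r: False}
  {y: False, v: False, r: False}
  {r: True, y: True, v: False}
  {r: True, v: True, y: True}


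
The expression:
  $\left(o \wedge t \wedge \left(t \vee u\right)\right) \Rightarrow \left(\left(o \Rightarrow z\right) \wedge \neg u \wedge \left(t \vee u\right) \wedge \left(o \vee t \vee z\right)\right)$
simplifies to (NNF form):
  $\left(z \wedge \neg u\right) \vee \neg o \vee \neg t$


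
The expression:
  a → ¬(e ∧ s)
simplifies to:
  ¬a ∨ ¬e ∨ ¬s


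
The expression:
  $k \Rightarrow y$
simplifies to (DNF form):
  $y \vee \neg k$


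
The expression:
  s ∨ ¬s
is always true.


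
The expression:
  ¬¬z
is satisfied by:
  {z: True}


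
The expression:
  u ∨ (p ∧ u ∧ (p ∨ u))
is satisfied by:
  {u: True}


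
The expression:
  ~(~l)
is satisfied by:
  {l: True}


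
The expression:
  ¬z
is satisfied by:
  {z: False}


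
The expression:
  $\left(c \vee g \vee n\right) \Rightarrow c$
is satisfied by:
  {c: True, n: False, g: False}
  {c: True, g: True, n: False}
  {c: True, n: True, g: False}
  {c: True, g: True, n: True}
  {g: False, n: False, c: False}


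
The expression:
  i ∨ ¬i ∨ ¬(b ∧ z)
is always true.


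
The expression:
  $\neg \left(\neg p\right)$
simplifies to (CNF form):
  $p$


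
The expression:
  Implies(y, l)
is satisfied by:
  {l: True, y: False}
  {y: False, l: False}
  {y: True, l: True}


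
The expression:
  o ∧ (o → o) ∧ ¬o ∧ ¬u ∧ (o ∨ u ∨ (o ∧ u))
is never true.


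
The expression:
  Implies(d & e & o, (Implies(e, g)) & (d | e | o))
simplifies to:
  g | ~d | ~e | ~o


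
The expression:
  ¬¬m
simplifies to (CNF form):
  m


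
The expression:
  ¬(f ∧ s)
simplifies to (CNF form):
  ¬f ∨ ¬s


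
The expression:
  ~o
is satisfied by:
  {o: False}


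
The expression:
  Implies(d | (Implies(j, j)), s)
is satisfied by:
  {s: True}


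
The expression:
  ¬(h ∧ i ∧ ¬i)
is always true.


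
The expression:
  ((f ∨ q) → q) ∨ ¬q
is always true.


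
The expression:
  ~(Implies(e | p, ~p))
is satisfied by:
  {p: True}


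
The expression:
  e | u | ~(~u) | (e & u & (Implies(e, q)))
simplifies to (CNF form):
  e | u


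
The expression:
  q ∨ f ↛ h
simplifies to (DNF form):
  q ∨ (f ∧ ¬h)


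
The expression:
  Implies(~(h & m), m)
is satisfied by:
  {m: True}


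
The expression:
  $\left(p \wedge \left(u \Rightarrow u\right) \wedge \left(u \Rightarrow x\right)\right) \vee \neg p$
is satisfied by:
  {x: True, p: False, u: False}
  {p: False, u: False, x: False}
  {x: True, u: True, p: False}
  {u: True, p: False, x: False}
  {x: True, p: True, u: False}
  {p: True, x: False, u: False}
  {x: True, u: True, p: True}


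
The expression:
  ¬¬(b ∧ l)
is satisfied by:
  {b: True, l: True}


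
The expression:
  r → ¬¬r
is always true.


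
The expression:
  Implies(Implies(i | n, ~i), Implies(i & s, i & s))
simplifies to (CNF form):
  True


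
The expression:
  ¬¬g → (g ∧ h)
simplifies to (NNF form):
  h ∨ ¬g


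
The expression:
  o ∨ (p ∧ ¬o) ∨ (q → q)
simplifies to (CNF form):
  True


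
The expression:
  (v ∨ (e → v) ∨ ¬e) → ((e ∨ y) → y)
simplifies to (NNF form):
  y ∨ ¬e ∨ ¬v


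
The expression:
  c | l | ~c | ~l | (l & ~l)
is always true.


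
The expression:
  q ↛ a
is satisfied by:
  {q: True, a: False}


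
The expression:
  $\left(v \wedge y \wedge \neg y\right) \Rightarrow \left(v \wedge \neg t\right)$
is always true.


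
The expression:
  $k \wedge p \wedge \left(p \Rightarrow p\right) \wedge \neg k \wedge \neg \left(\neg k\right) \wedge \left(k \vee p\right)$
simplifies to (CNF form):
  $\text{False}$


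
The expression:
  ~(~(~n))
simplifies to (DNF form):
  ~n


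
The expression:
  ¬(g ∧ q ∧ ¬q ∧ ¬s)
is always true.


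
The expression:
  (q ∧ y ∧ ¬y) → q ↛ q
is always true.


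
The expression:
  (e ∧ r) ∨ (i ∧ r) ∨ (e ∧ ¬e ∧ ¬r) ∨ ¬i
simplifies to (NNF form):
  r ∨ ¬i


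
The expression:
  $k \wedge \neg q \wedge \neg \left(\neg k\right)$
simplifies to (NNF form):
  $k \wedge \neg q$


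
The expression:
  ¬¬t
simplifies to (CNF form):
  t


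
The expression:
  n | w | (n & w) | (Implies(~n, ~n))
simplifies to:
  True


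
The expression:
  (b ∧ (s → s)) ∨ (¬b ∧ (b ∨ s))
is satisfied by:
  {b: True, s: True}
  {b: True, s: False}
  {s: True, b: False}


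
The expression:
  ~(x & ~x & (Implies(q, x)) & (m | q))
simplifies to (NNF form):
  True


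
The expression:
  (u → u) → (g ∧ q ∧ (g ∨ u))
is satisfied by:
  {g: True, q: True}


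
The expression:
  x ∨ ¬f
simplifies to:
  x ∨ ¬f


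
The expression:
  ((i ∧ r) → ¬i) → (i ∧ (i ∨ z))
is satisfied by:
  {i: True}


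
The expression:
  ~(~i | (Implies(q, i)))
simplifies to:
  False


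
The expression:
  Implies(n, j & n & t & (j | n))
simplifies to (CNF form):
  (j | ~n) & (t | ~n)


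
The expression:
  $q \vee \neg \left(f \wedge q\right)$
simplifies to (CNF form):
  $\text{True}$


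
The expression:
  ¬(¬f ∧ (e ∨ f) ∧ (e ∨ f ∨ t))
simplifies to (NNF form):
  f ∨ ¬e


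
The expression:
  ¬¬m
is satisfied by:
  {m: True}


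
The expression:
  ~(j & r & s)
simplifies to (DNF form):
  ~j | ~r | ~s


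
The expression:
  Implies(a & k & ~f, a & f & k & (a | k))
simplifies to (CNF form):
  f | ~a | ~k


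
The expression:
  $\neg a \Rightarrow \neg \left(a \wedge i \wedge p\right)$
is always true.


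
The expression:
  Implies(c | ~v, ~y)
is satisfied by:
  {v: True, y: False, c: False}
  {v: False, y: False, c: False}
  {c: True, v: True, y: False}
  {c: True, v: False, y: False}
  {y: True, v: True, c: False}


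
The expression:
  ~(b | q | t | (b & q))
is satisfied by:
  {q: False, t: False, b: False}


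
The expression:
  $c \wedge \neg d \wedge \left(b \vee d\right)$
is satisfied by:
  {c: True, b: True, d: False}


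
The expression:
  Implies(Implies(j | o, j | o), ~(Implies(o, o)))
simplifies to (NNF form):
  False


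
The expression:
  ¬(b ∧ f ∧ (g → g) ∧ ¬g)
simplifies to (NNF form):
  g ∨ ¬b ∨ ¬f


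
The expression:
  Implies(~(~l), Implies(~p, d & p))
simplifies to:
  p | ~l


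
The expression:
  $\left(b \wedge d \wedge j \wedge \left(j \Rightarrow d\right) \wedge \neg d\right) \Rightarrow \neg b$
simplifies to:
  $\text{True}$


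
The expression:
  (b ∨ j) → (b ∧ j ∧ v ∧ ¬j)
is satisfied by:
  {j: False, b: False}


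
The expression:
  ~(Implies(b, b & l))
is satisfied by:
  {b: True, l: False}


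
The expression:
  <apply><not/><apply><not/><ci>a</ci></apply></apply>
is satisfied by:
  {a: True}


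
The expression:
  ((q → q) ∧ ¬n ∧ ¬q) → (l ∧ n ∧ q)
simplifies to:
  n ∨ q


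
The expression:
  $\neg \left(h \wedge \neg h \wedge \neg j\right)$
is always true.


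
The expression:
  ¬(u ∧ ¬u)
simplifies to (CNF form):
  True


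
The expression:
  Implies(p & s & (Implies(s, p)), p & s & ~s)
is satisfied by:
  {s: False, p: False}
  {p: True, s: False}
  {s: True, p: False}


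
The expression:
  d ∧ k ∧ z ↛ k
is never true.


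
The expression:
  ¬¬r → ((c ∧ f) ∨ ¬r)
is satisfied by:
  {c: True, f: True, r: False}
  {c: True, f: False, r: False}
  {f: True, c: False, r: False}
  {c: False, f: False, r: False}
  {r: True, c: True, f: True}


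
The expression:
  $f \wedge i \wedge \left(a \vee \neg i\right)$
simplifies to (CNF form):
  $a \wedge f \wedge i$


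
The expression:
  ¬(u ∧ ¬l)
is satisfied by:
  {l: True, u: False}
  {u: False, l: False}
  {u: True, l: True}


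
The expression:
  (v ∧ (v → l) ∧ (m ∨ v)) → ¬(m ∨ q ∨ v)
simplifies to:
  ¬l ∨ ¬v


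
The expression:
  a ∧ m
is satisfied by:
  {a: True, m: True}


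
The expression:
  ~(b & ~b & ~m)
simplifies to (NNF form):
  True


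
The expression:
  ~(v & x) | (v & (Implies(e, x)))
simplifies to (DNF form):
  True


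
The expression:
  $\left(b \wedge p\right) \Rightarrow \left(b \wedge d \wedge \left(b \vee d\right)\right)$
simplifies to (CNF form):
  $d \vee \neg b \vee \neg p$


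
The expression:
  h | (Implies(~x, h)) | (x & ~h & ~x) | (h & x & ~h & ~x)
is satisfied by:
  {x: True, h: True}
  {x: True, h: False}
  {h: True, x: False}


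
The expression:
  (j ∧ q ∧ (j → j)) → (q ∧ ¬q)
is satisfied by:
  {q: False, j: False}
  {j: True, q: False}
  {q: True, j: False}


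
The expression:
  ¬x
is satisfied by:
  {x: False}


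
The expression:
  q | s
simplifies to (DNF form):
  q | s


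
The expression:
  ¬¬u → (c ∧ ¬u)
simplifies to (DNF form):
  ¬u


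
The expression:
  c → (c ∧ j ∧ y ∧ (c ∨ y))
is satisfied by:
  {j: True, y: True, c: False}
  {j: True, y: False, c: False}
  {y: True, j: False, c: False}
  {j: False, y: False, c: False}
  {c: True, j: True, y: True}


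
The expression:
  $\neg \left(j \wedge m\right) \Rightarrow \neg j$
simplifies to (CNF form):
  $m \vee \neg j$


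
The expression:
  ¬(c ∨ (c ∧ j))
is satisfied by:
  {c: False}


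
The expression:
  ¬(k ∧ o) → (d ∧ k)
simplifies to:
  k ∧ (d ∨ o)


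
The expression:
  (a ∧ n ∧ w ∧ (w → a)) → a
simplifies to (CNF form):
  True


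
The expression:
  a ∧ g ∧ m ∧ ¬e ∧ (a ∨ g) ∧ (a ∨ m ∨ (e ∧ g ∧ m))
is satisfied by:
  {a: True, m: True, g: True, e: False}


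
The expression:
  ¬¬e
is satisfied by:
  {e: True}


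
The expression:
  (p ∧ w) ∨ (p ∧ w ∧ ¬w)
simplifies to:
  p ∧ w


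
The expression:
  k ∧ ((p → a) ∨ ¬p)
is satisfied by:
  {a: True, k: True, p: False}
  {k: True, p: False, a: False}
  {a: True, p: True, k: True}


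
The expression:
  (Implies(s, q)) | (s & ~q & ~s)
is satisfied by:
  {q: True, s: False}
  {s: False, q: False}
  {s: True, q: True}


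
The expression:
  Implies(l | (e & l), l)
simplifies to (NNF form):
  True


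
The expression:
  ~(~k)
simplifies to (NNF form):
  k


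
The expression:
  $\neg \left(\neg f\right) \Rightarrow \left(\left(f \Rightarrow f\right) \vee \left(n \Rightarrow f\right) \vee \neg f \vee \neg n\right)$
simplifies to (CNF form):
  $\text{True}$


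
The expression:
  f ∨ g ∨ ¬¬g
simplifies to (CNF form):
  f ∨ g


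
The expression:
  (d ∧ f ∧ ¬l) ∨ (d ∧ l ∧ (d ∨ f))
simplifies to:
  d ∧ (f ∨ l)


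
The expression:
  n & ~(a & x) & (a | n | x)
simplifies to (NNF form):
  n & (~a | ~x)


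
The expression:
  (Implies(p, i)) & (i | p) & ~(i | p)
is never true.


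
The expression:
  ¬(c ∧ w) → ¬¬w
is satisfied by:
  {w: True}


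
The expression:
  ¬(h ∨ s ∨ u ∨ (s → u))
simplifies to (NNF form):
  False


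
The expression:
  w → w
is always true.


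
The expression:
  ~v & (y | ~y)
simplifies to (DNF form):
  ~v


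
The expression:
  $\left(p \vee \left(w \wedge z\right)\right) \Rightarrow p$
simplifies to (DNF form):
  $p \vee \neg w \vee \neg z$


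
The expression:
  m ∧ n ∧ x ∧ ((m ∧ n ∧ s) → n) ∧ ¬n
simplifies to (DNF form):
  False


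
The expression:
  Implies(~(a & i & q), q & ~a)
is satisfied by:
  {i: True, q: True, a: False}
  {q: True, a: False, i: False}
  {i: True, a: True, q: True}


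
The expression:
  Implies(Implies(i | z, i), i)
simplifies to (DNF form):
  i | z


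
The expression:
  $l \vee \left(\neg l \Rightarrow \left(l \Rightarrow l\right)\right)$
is always true.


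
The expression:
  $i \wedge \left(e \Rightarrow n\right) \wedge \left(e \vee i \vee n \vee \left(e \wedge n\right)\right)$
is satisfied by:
  {i: True, n: True, e: False}
  {i: True, e: False, n: False}
  {i: True, n: True, e: True}


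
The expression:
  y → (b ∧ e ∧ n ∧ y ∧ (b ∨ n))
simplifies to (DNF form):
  (b ∧ e ∧ n) ∨ ¬y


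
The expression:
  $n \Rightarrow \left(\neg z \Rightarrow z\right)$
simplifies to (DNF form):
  $z \vee \neg n$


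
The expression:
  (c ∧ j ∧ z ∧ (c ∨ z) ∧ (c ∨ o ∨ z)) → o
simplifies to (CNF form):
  o ∨ ¬c ∨ ¬j ∨ ¬z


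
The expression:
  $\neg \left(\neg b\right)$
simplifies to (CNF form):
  $b$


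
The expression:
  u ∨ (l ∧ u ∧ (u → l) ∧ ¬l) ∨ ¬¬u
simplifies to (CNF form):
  u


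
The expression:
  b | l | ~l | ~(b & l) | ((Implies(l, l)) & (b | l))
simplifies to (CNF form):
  True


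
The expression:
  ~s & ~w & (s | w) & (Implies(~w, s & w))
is never true.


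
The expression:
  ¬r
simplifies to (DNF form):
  ¬r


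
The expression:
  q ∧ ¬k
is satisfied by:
  {q: True, k: False}


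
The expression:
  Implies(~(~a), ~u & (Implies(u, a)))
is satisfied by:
  {u: False, a: False}
  {a: True, u: False}
  {u: True, a: False}


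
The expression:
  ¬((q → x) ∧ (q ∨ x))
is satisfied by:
  {x: False}


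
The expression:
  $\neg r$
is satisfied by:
  {r: False}


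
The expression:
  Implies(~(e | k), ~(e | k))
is always true.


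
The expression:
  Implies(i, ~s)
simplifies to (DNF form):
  ~i | ~s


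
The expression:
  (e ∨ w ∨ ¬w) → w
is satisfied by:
  {w: True}


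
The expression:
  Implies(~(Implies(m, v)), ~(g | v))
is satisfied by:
  {v: True, g: False, m: False}
  {g: False, m: False, v: False}
  {v: True, m: True, g: False}
  {m: True, g: False, v: False}
  {v: True, g: True, m: False}
  {g: True, v: False, m: False}
  {v: True, m: True, g: True}


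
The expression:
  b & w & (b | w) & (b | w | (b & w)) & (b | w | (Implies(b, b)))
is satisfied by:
  {w: True, b: True}


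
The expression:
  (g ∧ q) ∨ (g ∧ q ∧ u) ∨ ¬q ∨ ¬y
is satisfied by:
  {g: True, q: False, y: False}
  {g: False, q: False, y: False}
  {y: True, g: True, q: False}
  {y: True, g: False, q: False}
  {q: True, g: True, y: False}
  {q: True, g: False, y: False}
  {q: True, y: True, g: True}


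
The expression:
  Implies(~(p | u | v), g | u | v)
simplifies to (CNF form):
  g | p | u | v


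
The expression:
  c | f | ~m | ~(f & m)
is always true.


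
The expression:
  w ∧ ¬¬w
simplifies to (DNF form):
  w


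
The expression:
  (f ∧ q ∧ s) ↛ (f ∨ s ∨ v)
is never true.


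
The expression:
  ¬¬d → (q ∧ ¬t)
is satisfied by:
  {q: True, d: False, t: False}
  {q: False, d: False, t: False}
  {t: True, q: True, d: False}
  {t: True, q: False, d: False}
  {d: True, q: True, t: False}


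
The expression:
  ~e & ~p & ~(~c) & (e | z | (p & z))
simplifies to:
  c & z & ~e & ~p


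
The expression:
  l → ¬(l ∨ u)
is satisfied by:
  {l: False}


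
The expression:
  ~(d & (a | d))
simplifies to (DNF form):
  ~d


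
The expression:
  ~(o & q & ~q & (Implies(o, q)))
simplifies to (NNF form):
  True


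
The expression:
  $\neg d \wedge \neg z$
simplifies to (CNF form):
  $\neg d \wedge \neg z$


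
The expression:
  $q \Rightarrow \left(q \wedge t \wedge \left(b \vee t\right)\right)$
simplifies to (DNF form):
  $t \vee \neg q$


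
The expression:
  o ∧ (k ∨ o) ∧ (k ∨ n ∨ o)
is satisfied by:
  {o: True}


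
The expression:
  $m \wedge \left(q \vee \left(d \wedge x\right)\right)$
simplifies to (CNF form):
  $m \wedge \left(d \vee q\right) \wedge \left(q \vee x\right)$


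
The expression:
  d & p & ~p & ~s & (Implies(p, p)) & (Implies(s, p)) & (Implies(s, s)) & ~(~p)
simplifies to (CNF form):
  False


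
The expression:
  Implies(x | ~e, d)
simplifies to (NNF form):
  d | (e & ~x)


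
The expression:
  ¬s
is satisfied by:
  {s: False}


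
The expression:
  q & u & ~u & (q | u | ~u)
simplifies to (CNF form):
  False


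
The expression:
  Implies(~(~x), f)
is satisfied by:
  {f: True, x: False}
  {x: False, f: False}
  {x: True, f: True}


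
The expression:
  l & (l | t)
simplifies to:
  l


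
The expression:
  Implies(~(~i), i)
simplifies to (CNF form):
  True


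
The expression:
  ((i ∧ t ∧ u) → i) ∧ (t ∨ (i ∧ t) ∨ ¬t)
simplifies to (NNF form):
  True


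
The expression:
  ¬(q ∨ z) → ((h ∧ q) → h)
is always true.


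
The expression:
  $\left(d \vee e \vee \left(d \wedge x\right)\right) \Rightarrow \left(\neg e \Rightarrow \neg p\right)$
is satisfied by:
  {e: True, p: False, d: False}
  {p: False, d: False, e: False}
  {d: True, e: True, p: False}
  {d: True, p: False, e: False}
  {e: True, p: True, d: False}
  {p: True, e: False, d: False}
  {d: True, p: True, e: True}


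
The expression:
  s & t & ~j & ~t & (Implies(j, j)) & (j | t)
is never true.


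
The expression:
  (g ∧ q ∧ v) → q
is always true.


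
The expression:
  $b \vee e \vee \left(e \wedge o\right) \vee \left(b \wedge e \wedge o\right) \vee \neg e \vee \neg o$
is always true.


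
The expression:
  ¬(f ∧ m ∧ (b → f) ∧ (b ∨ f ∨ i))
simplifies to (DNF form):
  ¬f ∨ ¬m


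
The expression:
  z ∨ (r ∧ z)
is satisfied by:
  {z: True}


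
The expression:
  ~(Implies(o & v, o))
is never true.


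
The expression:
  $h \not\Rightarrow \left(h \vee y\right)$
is never true.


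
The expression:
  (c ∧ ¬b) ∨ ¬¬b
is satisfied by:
  {b: True, c: True}
  {b: True, c: False}
  {c: True, b: False}


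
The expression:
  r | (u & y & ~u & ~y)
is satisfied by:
  {r: True}


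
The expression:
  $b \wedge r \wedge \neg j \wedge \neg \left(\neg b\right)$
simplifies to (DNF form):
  $b \wedge r \wedge \neg j$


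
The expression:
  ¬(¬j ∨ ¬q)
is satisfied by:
  {j: True, q: True}


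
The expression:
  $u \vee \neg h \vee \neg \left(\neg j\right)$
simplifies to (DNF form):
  $j \vee u \vee \neg h$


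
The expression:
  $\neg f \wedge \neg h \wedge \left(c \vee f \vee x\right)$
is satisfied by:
  {x: True, c: True, h: False, f: False}
  {x: True, h: False, f: False, c: False}
  {c: True, h: False, f: False, x: False}


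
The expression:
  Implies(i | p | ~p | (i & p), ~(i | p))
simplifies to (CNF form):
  ~i & ~p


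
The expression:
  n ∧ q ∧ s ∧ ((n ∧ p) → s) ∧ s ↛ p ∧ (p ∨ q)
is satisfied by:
  {s: True, q: True, n: True, p: False}


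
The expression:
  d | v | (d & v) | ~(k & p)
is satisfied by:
  {d: True, v: True, p: False, k: False}
  {d: True, p: False, k: False, v: False}
  {v: True, p: False, k: False, d: False}
  {v: False, p: False, k: False, d: False}
  {d: True, k: True, v: True, p: False}
  {d: True, k: True, v: False, p: False}
  {k: True, v: True, d: False, p: False}
  {k: True, d: False, p: False, v: False}
  {v: True, d: True, p: True, k: False}
  {d: True, p: True, v: False, k: False}
  {v: True, p: True, d: False, k: False}
  {p: True, d: False, k: False, v: False}
  {d: True, k: True, p: True, v: True}
  {d: True, k: True, p: True, v: False}
  {k: True, p: True, v: True, d: False}


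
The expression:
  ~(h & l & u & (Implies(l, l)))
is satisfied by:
  {l: False, u: False, h: False}
  {h: True, l: False, u: False}
  {u: True, l: False, h: False}
  {h: True, u: True, l: False}
  {l: True, h: False, u: False}
  {h: True, l: True, u: False}
  {u: True, l: True, h: False}


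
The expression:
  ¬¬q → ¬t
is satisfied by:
  {t: False, q: False}
  {q: True, t: False}
  {t: True, q: False}


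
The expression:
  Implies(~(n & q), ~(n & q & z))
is always true.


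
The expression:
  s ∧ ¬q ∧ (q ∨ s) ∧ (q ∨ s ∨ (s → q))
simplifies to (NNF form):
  s ∧ ¬q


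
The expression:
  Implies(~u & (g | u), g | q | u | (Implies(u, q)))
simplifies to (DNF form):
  True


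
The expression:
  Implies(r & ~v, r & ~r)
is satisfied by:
  {v: True, r: False}
  {r: False, v: False}
  {r: True, v: True}


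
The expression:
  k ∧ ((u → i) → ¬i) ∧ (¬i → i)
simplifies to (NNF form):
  False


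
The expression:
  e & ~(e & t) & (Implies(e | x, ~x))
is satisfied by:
  {e: True, x: False, t: False}


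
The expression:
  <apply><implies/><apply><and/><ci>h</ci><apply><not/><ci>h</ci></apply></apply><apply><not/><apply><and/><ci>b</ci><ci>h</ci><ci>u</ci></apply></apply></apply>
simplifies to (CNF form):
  <true/>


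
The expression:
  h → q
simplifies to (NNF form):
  q ∨ ¬h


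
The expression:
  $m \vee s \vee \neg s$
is always true.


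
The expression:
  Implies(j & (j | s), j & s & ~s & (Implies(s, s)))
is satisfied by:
  {j: False}


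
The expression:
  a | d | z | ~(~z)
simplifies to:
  a | d | z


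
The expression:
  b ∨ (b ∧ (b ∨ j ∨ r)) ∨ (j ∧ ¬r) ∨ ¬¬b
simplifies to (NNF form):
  b ∨ (j ∧ ¬r)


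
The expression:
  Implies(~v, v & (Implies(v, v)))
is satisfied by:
  {v: True}


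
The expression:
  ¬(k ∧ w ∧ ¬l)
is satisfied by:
  {l: True, w: False, k: False}
  {w: False, k: False, l: False}
  {l: True, k: True, w: False}
  {k: True, w: False, l: False}
  {l: True, w: True, k: False}
  {w: True, l: False, k: False}
  {l: True, k: True, w: True}


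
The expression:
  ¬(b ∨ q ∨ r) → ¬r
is always true.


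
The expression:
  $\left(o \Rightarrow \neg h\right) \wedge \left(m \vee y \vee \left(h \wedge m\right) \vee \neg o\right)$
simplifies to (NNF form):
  $\left(m \wedge \neg h\right) \vee \left(y \wedge \neg h\right) \vee \neg o$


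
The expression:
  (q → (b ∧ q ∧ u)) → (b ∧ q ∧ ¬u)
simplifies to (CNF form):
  q ∧ (¬b ∨ ¬u)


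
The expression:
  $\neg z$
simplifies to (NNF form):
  $\neg z$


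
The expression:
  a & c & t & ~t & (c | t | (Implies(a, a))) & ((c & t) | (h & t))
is never true.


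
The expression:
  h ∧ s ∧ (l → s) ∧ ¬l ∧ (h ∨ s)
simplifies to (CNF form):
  h ∧ s ∧ ¬l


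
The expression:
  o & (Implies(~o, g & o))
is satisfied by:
  {o: True}


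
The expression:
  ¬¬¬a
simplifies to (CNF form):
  ¬a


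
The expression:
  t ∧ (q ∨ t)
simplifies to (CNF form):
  t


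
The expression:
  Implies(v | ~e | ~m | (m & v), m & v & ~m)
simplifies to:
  e & m & ~v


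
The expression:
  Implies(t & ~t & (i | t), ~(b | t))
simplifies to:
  True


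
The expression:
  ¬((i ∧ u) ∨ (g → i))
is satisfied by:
  {g: True, i: False}


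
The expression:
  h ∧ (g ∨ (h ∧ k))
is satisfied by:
  {k: True, g: True, h: True}
  {k: True, h: True, g: False}
  {g: True, h: True, k: False}


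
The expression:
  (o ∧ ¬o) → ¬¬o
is always true.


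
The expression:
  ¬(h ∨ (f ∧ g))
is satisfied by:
  {h: False, g: False, f: False}
  {f: True, h: False, g: False}
  {g: True, h: False, f: False}


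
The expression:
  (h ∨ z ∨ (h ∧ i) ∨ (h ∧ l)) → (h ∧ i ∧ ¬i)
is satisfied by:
  {h: False, z: False}


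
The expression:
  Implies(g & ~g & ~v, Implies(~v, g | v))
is always true.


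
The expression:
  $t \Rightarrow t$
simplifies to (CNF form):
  $\text{True}$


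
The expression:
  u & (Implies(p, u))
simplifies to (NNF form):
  u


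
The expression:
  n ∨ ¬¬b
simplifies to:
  b ∨ n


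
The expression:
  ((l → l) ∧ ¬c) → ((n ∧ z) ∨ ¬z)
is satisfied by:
  {n: True, c: True, z: False}
  {n: True, z: False, c: False}
  {c: True, z: False, n: False}
  {c: False, z: False, n: False}
  {n: True, c: True, z: True}
  {n: True, z: True, c: False}
  {c: True, z: True, n: False}


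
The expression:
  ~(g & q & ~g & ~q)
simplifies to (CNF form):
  True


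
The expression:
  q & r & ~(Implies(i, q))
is never true.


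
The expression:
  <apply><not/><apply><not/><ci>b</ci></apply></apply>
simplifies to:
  <ci>b</ci>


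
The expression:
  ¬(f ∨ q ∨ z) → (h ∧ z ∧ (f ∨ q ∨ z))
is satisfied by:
  {q: True, z: True, f: True}
  {q: True, z: True, f: False}
  {q: True, f: True, z: False}
  {q: True, f: False, z: False}
  {z: True, f: True, q: False}
  {z: True, f: False, q: False}
  {f: True, z: False, q: False}


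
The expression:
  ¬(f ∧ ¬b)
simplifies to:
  b ∨ ¬f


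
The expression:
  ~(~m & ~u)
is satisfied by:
  {m: True, u: True}
  {m: True, u: False}
  {u: True, m: False}


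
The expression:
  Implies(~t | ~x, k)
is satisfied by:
  {t: True, k: True, x: True}
  {t: True, k: True, x: False}
  {k: True, x: True, t: False}
  {k: True, x: False, t: False}
  {t: True, x: True, k: False}
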